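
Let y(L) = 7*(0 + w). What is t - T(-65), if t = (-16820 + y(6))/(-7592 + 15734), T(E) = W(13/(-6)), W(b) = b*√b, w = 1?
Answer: -731/354 + 13*I*√78/36 ≈ -2.065 + 3.1892*I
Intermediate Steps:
W(b) = b^(3/2)
y(L) = 7 (y(L) = 7*(0 + 1) = 7*1 = 7)
T(E) = -13*I*√78/36 (T(E) = (13/(-6))^(3/2) = (13*(-⅙))^(3/2) = (-13/6)^(3/2) = -13*I*√78/36)
t = -731/354 (t = (-16820 + 7)/(-7592 + 15734) = -16813/8142 = -16813*1/8142 = -731/354 ≈ -2.0650)
t - T(-65) = -731/354 - (-13)*I*√78/36 = -731/354 + 13*I*√78/36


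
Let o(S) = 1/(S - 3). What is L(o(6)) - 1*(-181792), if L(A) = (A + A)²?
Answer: 1636132/9 ≈ 1.8179e+5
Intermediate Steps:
o(S) = 1/(-3 + S)
L(A) = 4*A² (L(A) = (2*A)² = 4*A²)
L(o(6)) - 1*(-181792) = 4*(1/(-3 + 6))² - 1*(-181792) = 4*(1/3)² + 181792 = 4*(⅓)² + 181792 = 4*(⅑) + 181792 = 4/9 + 181792 = 1636132/9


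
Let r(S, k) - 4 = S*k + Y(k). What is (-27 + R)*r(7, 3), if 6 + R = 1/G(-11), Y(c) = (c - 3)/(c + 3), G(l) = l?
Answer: -9100/11 ≈ -827.27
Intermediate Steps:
Y(c) = (-3 + c)/(3 + c)
R = -67/11 (R = -6 + 1/(-11) = -6 - 1/11 = -67/11 ≈ -6.0909)
r(S, k) = 4 + S*k + (-3 + k)/(3 + k) (r(S, k) = 4 + (S*k + (-3 + k)/(3 + k)) = 4 + S*k + (-3 + k)/(3 + k))
(-27 + R)*r(7, 3) = (-27 - 67/11)*((-3 + 3 + (3 + 3)*(4 + 7*3))/(3 + 3)) = -364*(-3 + 3 + 6*(4 + 21))/(11*6) = -182*(-3 + 3 + 6*25)/33 = -182*(-3 + 3 + 150)/33 = -182*150/33 = -364/11*25 = -9100/11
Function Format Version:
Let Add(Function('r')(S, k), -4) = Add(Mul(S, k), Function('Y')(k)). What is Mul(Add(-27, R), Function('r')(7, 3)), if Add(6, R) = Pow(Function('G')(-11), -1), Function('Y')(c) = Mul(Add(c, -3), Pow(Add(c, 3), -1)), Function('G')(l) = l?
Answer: Rational(-9100, 11) ≈ -827.27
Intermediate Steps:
Function('Y')(c) = Mul(Pow(Add(3, c), -1), Add(-3, c)) (Function('Y')(c) = Mul(Add(-3, c), Pow(Add(3, c), -1)) = Mul(Pow(Add(3, c), -1), Add(-3, c)))
R = Rational(-67, 11) (R = Add(-6, Pow(-11, -1)) = Add(-6, Rational(-1, 11)) = Rational(-67, 11) ≈ -6.0909)
Function('r')(S, k) = Add(4, Mul(S, k), Mul(Pow(Add(3, k), -1), Add(-3, k))) (Function('r')(S, k) = Add(4, Add(Mul(S, k), Mul(Pow(Add(3, k), -1), Add(-3, k)))) = Add(4, Mul(S, k), Mul(Pow(Add(3, k), -1), Add(-3, k))))
Mul(Add(-27, R), Function('r')(7, 3)) = Mul(Add(-27, Rational(-67, 11)), Mul(Pow(Add(3, 3), -1), Add(-3, 3, Mul(Add(3, 3), Add(4, Mul(7, 3)))))) = Mul(Rational(-364, 11), Mul(Pow(6, -1), Add(-3, 3, Mul(6, Add(4, 21))))) = Mul(Rational(-364, 11), Mul(Rational(1, 6), Add(-3, 3, Mul(6, 25)))) = Mul(Rational(-364, 11), Mul(Rational(1, 6), Add(-3, 3, 150))) = Mul(Rational(-364, 11), Mul(Rational(1, 6), 150)) = Mul(Rational(-364, 11), 25) = Rational(-9100, 11)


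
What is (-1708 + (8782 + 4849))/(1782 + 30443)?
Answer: 11923/32225 ≈ 0.36999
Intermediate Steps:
(-1708 + (8782 + 4849))/(1782 + 30443) = (-1708 + 13631)/32225 = 11923*(1/32225) = 11923/32225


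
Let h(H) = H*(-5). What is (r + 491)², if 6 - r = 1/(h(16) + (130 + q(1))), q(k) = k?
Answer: 642419716/2601 ≈ 2.4699e+5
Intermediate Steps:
h(H) = -5*H
r = 305/51 (r = 6 - 1/(-5*16 + (130 + 1)) = 6 - 1/(-80 + 131) = 6 - 1/51 = 305/51 ≈ 5.9804)
(r + 491)² = (305/51 + 491)² = (25346/51)² = 642419716/2601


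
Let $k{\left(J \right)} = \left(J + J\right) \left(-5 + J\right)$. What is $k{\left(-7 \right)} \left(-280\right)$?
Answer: $-47040$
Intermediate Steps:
$k{\left(J \right)} = 2 J \left(-5 + J\right)$
$k{\left(-7 \right)} \left(-280\right) = 2 \left(-7\right) \left(-5 - 7\right) \left(-280\right) = 2 \left(-7\right) \left(-12\right) \left(-280\right) = 168 \left(-280\right) = -47040$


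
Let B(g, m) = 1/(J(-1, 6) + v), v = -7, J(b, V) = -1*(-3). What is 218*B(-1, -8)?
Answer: -109/2 ≈ -54.500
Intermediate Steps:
J(b, V) = 3
B(g, m) = -¼ (B(g, m) = 1/(3 - 7) = 1/(-4) = -¼)
218*B(-1, -8) = 218*(-¼) = -109/2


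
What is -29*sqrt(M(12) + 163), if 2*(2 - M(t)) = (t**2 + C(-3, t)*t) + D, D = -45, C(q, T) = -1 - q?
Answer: -87*sqrt(46)/2 ≈ -295.03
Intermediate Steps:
M(t) = 49/2 - t - t**2/2 (M(t) = 2 - ((t**2 + (-1 - 1*(-3))*t) - 45)/2 = 2 - ((t**2 + (-1 + 3)*t) - 45)/2 = 2 - ((t**2 + 2*t) - 45)/2 = 2 - (-45 + t**2 + 2*t)/2 = 2 + (45/2 - t - t**2/2) = 49/2 - t - t**2/2)
-29*sqrt(M(12) + 163) = -29*sqrt((49/2 - 1*12 - 1/2*12**2) + 163) = -29*sqrt((49/2 - 12 - 1/2*144) + 163) = -29*sqrt((49/2 - 12 - 72) + 163) = -29*sqrt(-119/2 + 163) = -87*sqrt(46)/2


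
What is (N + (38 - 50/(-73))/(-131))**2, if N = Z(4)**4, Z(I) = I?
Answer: 5979511652416/91450969 ≈ 65385.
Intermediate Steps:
N = 256 (N = 4**4 = 256)
(N + (38 - 50/(-73))/(-131))**2 = (256 + (38 - 50/(-73))/(-131))**2 = (256 + (38 - 50*(-1)/73)*(-1/131))**2 = (256 + (38 - 1*(-50/73))*(-1/131))**2 = (256 + (38 + 50/73)*(-1/131))**2 = (256 + (2824/73)*(-1/131))**2 = (256 - 2824/9563)**2 = (2445304/9563)**2 = 5979511652416/91450969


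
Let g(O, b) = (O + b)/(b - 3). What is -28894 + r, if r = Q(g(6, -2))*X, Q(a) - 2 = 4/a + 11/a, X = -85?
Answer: -109881/4 ≈ -27470.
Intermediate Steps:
g(O, b) = (O + b)/(-3 + b)
Q(a) = 2 + 15/a (Q(a) = 2 + (4/a + 11/a) = 2 + 15/a)
r = 5695/4 (r = (2 + 15/(((6 - 2)/(-3 - 2))))*(-85) = (2 + 15/((4/(-5))))*(-85) = (2 + 15/((-1/5*4)))*(-85) = (2 + 15/(-4/5))*(-85) = (2 + 15*(-5/4))*(-85) = (2 - 75/4)*(-85) = -67/4*(-85) = 5695/4 ≈ 1423.8)
-28894 + r = -28894 + 5695/4 = -109881/4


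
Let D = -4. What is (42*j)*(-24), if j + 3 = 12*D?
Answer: 51408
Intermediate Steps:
j = -51 (j = -3 + 12*(-4) = -3 - 48 = -51)
(42*j)*(-24) = (42*(-51))*(-24) = -2142*(-24) = 51408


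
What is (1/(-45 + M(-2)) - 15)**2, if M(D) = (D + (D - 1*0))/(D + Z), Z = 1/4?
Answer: 20178064/89401 ≈ 225.70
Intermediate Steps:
Z = 1/4 ≈ 0.25000
M(D) = 2*D/(1/4 + D) (M(D) = (D + (D - 1*0))/(D + 1/4) = (D + (D + 0))/(1/4 + D) = (D + D)/(1/4 + D) = (2*D)/(1/4 + D) = 2*D/(1/4 + D))
(1/(-45 + M(-2)) - 15)**2 = (1/(-45 + 8*(-2)/(1 + 4*(-2))) - 15)**2 = (1/(-45 + 8*(-2)/(1 - 8)) - 15)**2 = (1/(-45 + 8*(-2)/(-7)) - 15)**2 = (1/(-45 + 8*(-2)*(-1/7)) - 15)**2 = (1/(-45 + 16/7) - 15)**2 = (1/(-299/7) - 15)**2 = (-7/299 - 15)**2 = (-4492/299)**2 = 20178064/89401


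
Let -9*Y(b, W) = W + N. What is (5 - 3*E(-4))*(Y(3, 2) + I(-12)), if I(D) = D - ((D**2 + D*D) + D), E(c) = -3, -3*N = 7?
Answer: -108850/27 ≈ -4031.5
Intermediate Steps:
N = -7/3 (N = -1/3*7 = -7/3 ≈ -2.3333)
Y(b, W) = 7/27 - W/9 (Y(b, W) = -(W - 7/3)/9 = -(-7/3 + W)/9 = 7/27 - W/9)
I(D) = -2*D**2 (I(D) = D - ((D**2 + D**2) + D) = D - (2*D**2 + D) = D - (D + 2*D**2) = D + (-D - 2*D**2) = -2*D**2)
(5 - 3*E(-4))*(Y(3, 2) + I(-12)) = (5 - 3*(-3))*((7/27 - 1/9*2) - 2*(-12)**2) = (5 + 9)*((7/27 - 2/9) - 2*144) = 14*(1/27 - 288) = 14*(-7775/27) = -108850/27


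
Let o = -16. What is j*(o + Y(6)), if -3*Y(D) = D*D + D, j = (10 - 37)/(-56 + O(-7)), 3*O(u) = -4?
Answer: -1215/86 ≈ -14.128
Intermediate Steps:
O(u) = -4/3 (O(u) = (⅓)*(-4) = -4/3)
j = 81/172 (j = (10 - 37)/(-56 - 4/3) = -27/(-172/3) = -27*(-3/172) = 81/172 ≈ 0.47093)
Y(D) = -D/3 - D²/3 (Y(D) = -(D*D + D)/3 = -(D² + D)/3 = -(D + D²)/3 = -D/3 - D²/3)
j*(o + Y(6)) = 81*(-16 - ⅓*6*(1 + 6))/172 = 81*(-16 - ⅓*6*7)/172 = 81*(-16 - 14)/172 = (81/172)*(-30) = -1215/86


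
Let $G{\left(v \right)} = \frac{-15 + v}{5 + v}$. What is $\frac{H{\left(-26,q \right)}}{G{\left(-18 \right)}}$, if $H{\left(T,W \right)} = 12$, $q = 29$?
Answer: $\frac{52}{11} \approx 4.7273$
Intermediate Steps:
$G{\left(v \right)} = \frac{-15 + v}{5 + v}$
$\frac{H{\left(-26,q \right)}}{G{\left(-18 \right)}} = \frac{12}{\frac{1}{5 - 18} \left(-15 - 18\right)} = \frac{12}{\frac{1}{-13} \left(-33\right)} = \frac{12}{\left(- \frac{1}{13}\right) \left(-33\right)} = \frac{12}{\frac{33}{13}} = 12 \cdot \frac{13}{33} = \frac{52}{11}$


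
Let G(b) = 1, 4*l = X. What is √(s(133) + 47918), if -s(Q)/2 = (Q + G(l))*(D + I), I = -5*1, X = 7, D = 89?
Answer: √25406 ≈ 159.39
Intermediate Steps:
l = 7/4 (l = (¼)*7 = 7/4 ≈ 1.7500)
I = -5
s(Q) = -168 - 168*Q (s(Q) = -2*(Q + 1)*(89 - 5) = -2*(1 + Q)*84 = -2*(84 + 84*Q) = -168 - 168*Q)
√(s(133) + 47918) = √((-168 - 168*133) + 47918) = √((-168 - 22344) + 47918) = √(-22512 + 47918) = √25406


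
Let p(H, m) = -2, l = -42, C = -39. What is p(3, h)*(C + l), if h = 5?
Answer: 162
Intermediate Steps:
p(3, h)*(C + l) = -2*(-39 - 42) = -2*(-81) = 162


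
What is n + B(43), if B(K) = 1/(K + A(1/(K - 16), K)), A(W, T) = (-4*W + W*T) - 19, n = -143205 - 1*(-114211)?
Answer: -6639617/229 ≈ -28994.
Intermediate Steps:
n = -28994 (n = -143205 + 114211 = -28994)
A(W, T) = -19 - 4*W + T*W (A(W, T) = (-4*W + T*W) - 19 = -19 - 4*W + T*W)
B(K) = 1/(-19 + K - 4/(-16 + K) + K/(-16 + K)) (B(K) = 1/(K + (-19 - 4/(K - 16) + K/(K - 16))) = 1/(K + (-19 - 4/(-16 + K) + K/(-16 + K))) = 1/(-19 + K - 4/(-16 + K) + K/(-16 + K)))
n + B(43) = -28994 + (-16 + 43)/(300 + 43² - 34*43) = -28994 + 27/(300 + 1849 - 1462) = -28994 + 27/687 = -28994 + (1/687)*27 = -28994 + 9/229 = -6639617/229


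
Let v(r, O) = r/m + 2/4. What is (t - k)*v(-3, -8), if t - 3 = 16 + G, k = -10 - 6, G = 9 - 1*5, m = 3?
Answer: -39/2 ≈ -19.500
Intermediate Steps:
G = 4 (G = 9 - 5 = 4)
k = -16
v(r, O) = 1/2 + r/3 (v(r, O) = r/3 + 2/4 = r*(1/3) + 2*(1/4) = r/3 + 1/2 = 1/2 + r/3)
t = 23 (t = 3 + (16 + 4) = 3 + 20 = 23)
(t - k)*v(-3, -8) = (23 - 1*(-16))*(1/2 + (1/3)*(-3)) = (23 + 16)*(1/2 - 1) = 39*(-1/2) = -39/2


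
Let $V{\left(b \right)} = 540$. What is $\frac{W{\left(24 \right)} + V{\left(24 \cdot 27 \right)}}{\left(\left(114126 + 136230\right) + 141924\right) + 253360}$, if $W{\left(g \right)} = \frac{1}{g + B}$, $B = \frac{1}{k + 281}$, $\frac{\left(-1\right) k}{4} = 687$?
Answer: $\frac{31974247}{38226407480} \approx 0.00083644$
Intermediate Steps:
$k = -2748$ ($k = \left(-4\right) 687 = -2748$)
$B = - \frac{1}{2467}$ ($B = \frac{1}{-2748 + 281} = \frac{1}{-2467} = - \frac{1}{2467} \approx -0.00040535$)
$W{\left(g \right)} = \frac{1}{- \frac{1}{2467} + g}$ ($W{\left(g \right)} = \frac{1}{g - \frac{1}{2467}} = \frac{1}{- \frac{1}{2467} + g}$)
$\frac{W{\left(24 \right)} + V{\left(24 \cdot 27 \right)}}{\left(\left(114126 + 136230\right) + 141924\right) + 253360} = \frac{\frac{2467}{-1 + 2467 \cdot 24} + 540}{\left(\left(114126 + 136230\right) + 141924\right) + 253360} = \frac{\frac{2467}{-1 + 59208} + 540}{\left(250356 + 141924\right) + 253360} = \frac{\frac{2467}{59207} + 540}{392280 + 253360} = \frac{2467 \cdot \frac{1}{59207} + 540}{645640} = \left(\frac{2467}{59207} + 540\right) \frac{1}{645640} = \frac{31974247}{59207} \cdot \frac{1}{645640} = \frac{31974247}{38226407480}$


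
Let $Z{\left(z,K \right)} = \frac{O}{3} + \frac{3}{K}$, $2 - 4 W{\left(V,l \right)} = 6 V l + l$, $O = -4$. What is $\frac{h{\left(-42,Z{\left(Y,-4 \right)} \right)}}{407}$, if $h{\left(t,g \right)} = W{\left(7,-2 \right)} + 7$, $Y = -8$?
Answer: $\frac{29}{407} \approx 0.071253$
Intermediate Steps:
$W{\left(V,l \right)} = \frac{1}{2} - \frac{l}{4} - \frac{3 V l}{2}$ ($W{\left(V,l \right)} = \frac{1}{2} - \frac{6 V l + l}{4} = \frac{1}{2} - \frac{l + 6 V l}{4} = \frac{1}{2} - \left(\frac{l}{4} + \frac{3 V l}{2}\right) = \frac{1}{2} - \frac{l}{4} - \frac{3 V l}{2}$)
$Z{\left(z,K \right)} = - \frac{4}{3} + \frac{3}{K}$
$h{\left(t,g \right)} = 29$ ($h{\left(t,g \right)} = \left(\frac{1}{2} - - \frac{1}{2} - \frac{21}{2} \left(-2\right)\right) + 7 = \left(\frac{1}{2} + \frac{1}{2} + 21\right) + 7 = 22 + 7 = 29$)
$\frac{h{\left(-42,Z{\left(Y,-4 \right)} \right)}}{407} = \frac{29}{407}$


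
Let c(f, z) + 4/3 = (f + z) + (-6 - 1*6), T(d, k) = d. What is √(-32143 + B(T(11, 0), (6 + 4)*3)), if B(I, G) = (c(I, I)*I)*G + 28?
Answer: I*√29255 ≈ 171.04*I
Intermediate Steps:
c(f, z) = -40/3 + f + z (c(f, z) = -4/3 + ((f + z) + (-6 - 1*6)) = -4/3 + ((f + z) + (-6 - 6)) = -4/3 + ((f + z) - 12) = -4/3 + (-12 + f + z) = -40/3 + f + z)
B(I, G) = 28 + G*I*(-40/3 + 2*I) (B(I, G) = ((-40/3 + I + I)*I)*G + 28 = ((-40/3 + 2*I)*I)*G + 28 = (I*(-40/3 + 2*I))*G + 28 = G*I*(-40/3 + 2*I) + 28 = 28 + G*I*(-40/3 + 2*I))
√(-32143 + B(T(11, 0), (6 + 4)*3)) = √(-32143 + (28 + (⅔)*((6 + 4)*3)*11*(-20 + 3*11))) = √(-32143 + (28 + (⅔)*(10*3)*11*(-20 + 33))) = √(-32143 + (28 + (⅔)*30*11*13)) = √(-32143 + (28 + 2860)) = √(-32143 + 2888) = √(-29255) = I*√29255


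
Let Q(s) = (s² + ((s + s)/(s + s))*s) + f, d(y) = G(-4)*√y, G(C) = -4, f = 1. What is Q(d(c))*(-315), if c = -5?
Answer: 24885 + 1260*I*√5 ≈ 24885.0 + 2817.4*I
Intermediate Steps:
d(y) = -4*√y
Q(s) = 1 + s + s² (Q(s) = (s² + ((s + s)/(s + s))*s) + 1 = (s² + ((2*s)/((2*s)))*s) + 1 = (s² + ((2*s)*(1/(2*s)))*s) + 1 = (s² + 1*s) + 1 = (s² + s) + 1 = (s + s²) + 1 = 1 + s + s²)
Q(d(c))*(-315) = (1 - 4*I*√5 + (-4*I*√5)²)*(-315) = (1 - 4*I*√5 - 80)*(-315) = (-79 - 4*I*√5)*(-315) = 24885 + 1260*I*√5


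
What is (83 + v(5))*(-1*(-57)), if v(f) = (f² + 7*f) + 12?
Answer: 8835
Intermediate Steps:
v(f) = 12 + f² + 7*f
(83 + v(5))*(-1*(-57)) = (83 + (12 + 5² + 7*5))*(-1*(-57)) = (83 + (12 + 25 + 35))*57 = (83 + 72)*57 = 155*57 = 8835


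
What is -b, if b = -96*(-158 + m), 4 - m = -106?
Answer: -4608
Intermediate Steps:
m = 110 (m = 4 - 1*(-106) = 4 + 106 = 110)
b = 4608 (b = -96*(-158 + 110) = -96*(-48) = 4608)
-b = -1*4608 = -4608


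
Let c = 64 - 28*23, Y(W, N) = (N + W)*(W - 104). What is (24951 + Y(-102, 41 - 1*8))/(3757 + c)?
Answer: 13055/1059 ≈ 12.328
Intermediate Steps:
Y(W, N) = (-104 + W)*(N + W) (Y(W, N) = (N + W)*(-104 + W) = (-104 + W)*(N + W))
c = -580 (c = 64 - 644 = -580)
(24951 + Y(-102, 41 - 1*8))/(3757 + c) = (24951 + ((-102)**2 - 104*(41 - 1*8) - 104*(-102) + (41 - 1*8)*(-102)))/(3757 - 580) = (24951 + (10404 - 104*(41 - 8) + 10608 + (41 - 8)*(-102)))/3177 = (24951 + (10404 - 104*33 + 10608 + 33*(-102)))*(1/3177) = (24951 + (10404 - 3432 + 10608 - 3366))*(1/3177) = (24951 + 14214)*(1/3177) = 39165*(1/3177) = 13055/1059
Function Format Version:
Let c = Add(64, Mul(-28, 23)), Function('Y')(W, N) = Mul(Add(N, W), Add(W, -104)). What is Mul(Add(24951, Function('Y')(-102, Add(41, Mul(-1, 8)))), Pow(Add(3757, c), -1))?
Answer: Rational(13055, 1059) ≈ 12.328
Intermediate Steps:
Function('Y')(W, N) = Mul(Add(-104, W), Add(N, W)) (Function('Y')(W, N) = Mul(Add(N, W), Add(-104, W)) = Mul(Add(-104, W), Add(N, W)))
c = -580 (c = Add(64, -644) = -580)
Mul(Add(24951, Function('Y')(-102, Add(41, Mul(-1, 8)))), Pow(Add(3757, c), -1)) = Mul(Add(24951, Add(Pow(-102, 2), Mul(-104, Add(41, Mul(-1, 8))), Mul(-104, -102), Mul(Add(41, Mul(-1, 8)), -102))), Pow(Add(3757, -580), -1)) = Mul(Add(24951, Add(10404, Mul(-104, Add(41, -8)), 10608, Mul(Add(41, -8), -102))), Pow(3177, -1)) = Mul(Add(24951, Add(10404, Mul(-104, 33), 10608, Mul(33, -102))), Rational(1, 3177)) = Mul(Add(24951, Add(10404, -3432, 10608, -3366)), Rational(1, 3177)) = Mul(Add(24951, 14214), Rational(1, 3177)) = Mul(39165, Rational(1, 3177)) = Rational(13055, 1059)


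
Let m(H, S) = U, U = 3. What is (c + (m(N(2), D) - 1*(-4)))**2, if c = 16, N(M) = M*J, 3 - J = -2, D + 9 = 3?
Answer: 529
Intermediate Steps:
D = -6 (D = -9 + 3 = -6)
J = 5 (J = 3 - 1*(-2) = 3 + 2 = 5)
N(M) = 5*M (N(M) = M*5 = 5*M)
m(H, S) = 3
(c + (m(N(2), D) - 1*(-4)))**2 = (16 + (3 - 1*(-4)))**2 = (16 + (3 + 4))**2 = (16 + 7)**2 = 23**2 = 529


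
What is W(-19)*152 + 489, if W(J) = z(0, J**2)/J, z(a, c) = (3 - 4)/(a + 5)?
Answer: 2453/5 ≈ 490.60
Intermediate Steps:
z(a, c) = -1/(5 + a)
W(J) = -1/(5*J) (W(J) = (-1/(5 + 0))/J = (-1/5)/J = (-1*1/5)/J = -1/(5*J))
W(-19)*152 + 489 = -1/5/(-19)*152 + 489 = -1/5*(-1/19)*152 + 489 = (1/95)*152 + 489 = 8/5 + 489 = 2453/5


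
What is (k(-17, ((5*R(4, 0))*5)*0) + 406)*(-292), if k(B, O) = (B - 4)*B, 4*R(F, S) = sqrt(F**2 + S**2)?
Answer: -222796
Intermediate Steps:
R(F, S) = sqrt(F**2 + S**2)/4
k(B, O) = B*(-4 + B) (k(B, O) = (-4 + B)*B = B*(-4 + B))
(k(-17, ((5*R(4, 0))*5)*0) + 406)*(-292) = (-17*(-4 - 17) + 406)*(-292) = (-17*(-21) + 406)*(-292) = (357 + 406)*(-292) = 763*(-292) = -222796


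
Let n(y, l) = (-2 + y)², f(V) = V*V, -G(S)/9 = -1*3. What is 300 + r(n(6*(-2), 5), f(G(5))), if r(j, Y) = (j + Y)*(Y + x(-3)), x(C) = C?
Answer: 671850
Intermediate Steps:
G(S) = 27 (G(S) = -(-9)*3 = -9*(-3) = 27)
f(V) = V²
r(j, Y) = (-3 + Y)*(Y + j) (r(j, Y) = (j + Y)*(Y - 3) = (Y + j)*(-3 + Y) = (-3 + Y)*(Y + j))
300 + r(n(6*(-2), 5), f(G(5))) = 300 + ((27²)² - 3*27² - 3*(-2 + 6*(-2))² + 27²*(-2 + 6*(-2))²) = 300 + (729² - 3*729 - 3*(-2 - 12)² + 729*(-2 - 12)²) = 300 + (531441 - 2187 - 3*(-14)² + 729*(-14)²) = 300 + (531441 - 2187 - 3*196 + 729*196) = 300 + (531441 - 2187 - 588 + 142884) = 300 + 671550 = 671850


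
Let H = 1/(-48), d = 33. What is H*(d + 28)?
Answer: -61/48 ≈ -1.2708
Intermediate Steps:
H = -1/48 ≈ -0.020833
H*(d + 28) = -(33 + 28)/48 = -1/48*61 = -61/48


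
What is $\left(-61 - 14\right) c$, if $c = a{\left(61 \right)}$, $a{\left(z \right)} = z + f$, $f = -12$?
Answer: $-3675$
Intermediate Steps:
$a{\left(z \right)} = -12 + z$ ($a{\left(z \right)} = z - 12 = -12 + z$)
$c = 49$ ($c = -12 + 61 = 49$)
$\left(-61 - 14\right) c = \left(-61 - 14\right) 49 = \left(-75\right) 49 = -3675$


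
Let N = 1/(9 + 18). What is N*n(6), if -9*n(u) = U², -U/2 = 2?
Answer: -16/243 ≈ -0.065844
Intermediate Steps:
U = -4 (U = -2*2 = -4)
n(u) = -16/9 (n(u) = -⅑*(-4)² = -⅑*16 = -16/9)
N = 1/27 ≈ 0.037037
N*n(6) = (1/27)*(-16/9) = -16/243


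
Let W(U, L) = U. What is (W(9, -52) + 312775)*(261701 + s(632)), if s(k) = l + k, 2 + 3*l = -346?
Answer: 82017282128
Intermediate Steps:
l = -116 (l = -⅔ + (⅓)*(-346) = -⅔ - 346/3 = -116)
s(k) = -116 + k
(W(9, -52) + 312775)*(261701 + s(632)) = (9 + 312775)*(261701 + (-116 + 632)) = 312784*(261701 + 516) = 312784*262217 = 82017282128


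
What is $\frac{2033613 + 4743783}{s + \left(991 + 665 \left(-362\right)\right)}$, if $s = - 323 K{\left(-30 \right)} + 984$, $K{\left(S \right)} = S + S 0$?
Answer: $- \frac{2259132}{76355} \approx -29.587$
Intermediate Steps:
$K{\left(S \right)} = S$ ($K{\left(S \right)} = S + 0 = S$)
$s = 10674$ ($s = \left(-323\right) \left(-30\right) + 984 = 9690 + 984 = 10674$)
$\frac{2033613 + 4743783}{s + \left(991 + 665 \left(-362\right)\right)} = \frac{2033613 + 4743783}{10674 + \left(991 + 665 \left(-362\right)\right)} = \frac{6777396}{10674 + \left(991 - 240730\right)} = \frac{6777396}{10674 - 239739} = \frac{6777396}{-229065} = 6777396 \left(- \frac{1}{229065}\right) = - \frac{2259132}{76355}$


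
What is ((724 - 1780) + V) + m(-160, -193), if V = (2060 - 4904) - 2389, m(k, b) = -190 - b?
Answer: -6286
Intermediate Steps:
V = -5233 (V = -2844 - 2389 = -5233)
((724 - 1780) + V) + m(-160, -193) = ((724 - 1780) - 5233) + (-190 - 1*(-193)) = (-1056 - 5233) + (-190 + 193) = -6289 + 3 = -6286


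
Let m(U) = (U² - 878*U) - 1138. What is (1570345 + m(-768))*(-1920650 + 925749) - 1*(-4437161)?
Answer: -2818883387674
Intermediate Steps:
m(U) = -1138 + U² - 878*U
(1570345 + m(-768))*(-1920650 + 925749) - 1*(-4437161) = (1570345 + (-1138 + (-768)² - 878*(-768)))*(-1920650 + 925749) - 1*(-4437161) = (1570345 + (-1138 + 589824 + 674304))*(-994901) + 4437161 = (1570345 + 1262990)*(-994901) + 4437161 = 2833335*(-994901) + 4437161 = -2818887824835 + 4437161 = -2818883387674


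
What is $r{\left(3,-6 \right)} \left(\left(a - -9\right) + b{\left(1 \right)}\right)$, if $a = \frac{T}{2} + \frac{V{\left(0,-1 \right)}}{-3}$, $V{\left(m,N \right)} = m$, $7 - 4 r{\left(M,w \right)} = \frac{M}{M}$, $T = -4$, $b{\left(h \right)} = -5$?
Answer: $3$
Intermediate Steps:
$r{\left(M,w \right)} = \frac{3}{2}$ ($r{\left(M,w \right)} = \frac{7}{4} - \frac{M \frac{1}{M}}{4} = \frac{7}{4} - \frac{1}{4} = \frac{3}{2}$)
$a = -2$ ($a = - \frac{4}{2} + \frac{0}{-3} = \left(-4\right) \frac{1}{2} + 0 \left(- \frac{1}{3}\right) = -2 + 0 = -2$)
$r{\left(3,-6 \right)} \left(\left(a - -9\right) + b{\left(1 \right)}\right) = \frac{3 \left(\left(-2 - -9\right) - 5\right)}{2} = \frac{3 \left(\left(-2 + 9\right) - 5\right)}{2} = \frac{3 \left(7 - 5\right)}{2} = \frac{3}{2} \cdot 2 = 3$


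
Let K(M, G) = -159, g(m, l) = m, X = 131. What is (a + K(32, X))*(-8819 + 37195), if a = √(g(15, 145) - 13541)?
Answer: -4511784 + 28376*I*√13526 ≈ -4.5118e+6 + 3.3002e+6*I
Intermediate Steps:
a = I*√13526 (a = √(15 - 13541) = √(-13526) = I*√13526 ≈ 116.3*I)
(a + K(32, X))*(-8819 + 37195) = (I*√13526 - 159)*(-8819 + 37195) = (-159 + I*√13526)*28376 = -4511784 + 28376*I*√13526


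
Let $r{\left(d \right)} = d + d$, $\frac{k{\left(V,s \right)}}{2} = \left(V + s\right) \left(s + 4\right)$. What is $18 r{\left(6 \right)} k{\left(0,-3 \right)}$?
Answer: $-1296$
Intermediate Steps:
$k{\left(V,s \right)} = 2 \left(4 + s\right) \left(V + s\right)$ ($k{\left(V,s \right)} = 2 \left(V + s\right) \left(s + 4\right) = 2 \left(V + s\right) \left(4 + s\right) = 2 \left(4 + s\right) \left(V + s\right)$)
$r{\left(d \right)} = 2 d$
$18 r{\left(6 \right)} k{\left(0,-3 \right)} = 18 \cdot 2 \cdot 6 \left(2 \left(-3\right)^{2} + 8 \cdot 0 + 8 \left(-3\right) + 2 \cdot 0 \left(-3\right)\right) = 18 \cdot 12 \left(2 \cdot 9 + 0 - 24 + 0\right) = 216 \left(18 + 0 - 24 + 0\right) = 216 \left(-6\right) = -1296$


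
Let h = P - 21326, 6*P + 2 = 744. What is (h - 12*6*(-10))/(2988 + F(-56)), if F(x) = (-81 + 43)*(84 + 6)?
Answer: 61447/1296 ≈ 47.413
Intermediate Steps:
P = 371/3 (P = -⅓ + (⅙)*744 = -⅓ + 124 = 371/3 ≈ 123.67)
h = -63607/3 (h = 371/3 - 21326 = -63607/3 ≈ -21202.)
F(x) = -3420 (F(x) = -38*90 = -3420)
(h - 12*6*(-10))/(2988 + F(-56)) = (-63607/3 - 12*6*(-10))/(2988 - 3420) = (-63607/3 - 72*(-10))/(-432) = (-63607/3 + 720)*(-1/432) = -61447/3*(-1/432) = 61447/1296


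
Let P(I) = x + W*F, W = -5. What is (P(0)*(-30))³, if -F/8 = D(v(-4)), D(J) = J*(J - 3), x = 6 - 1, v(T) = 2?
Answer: 11390625000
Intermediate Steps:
x = 5
D(J) = J*(-3 + J)
F = 16 (F = -16*(-3 + 2) = -16*(-1) = -8*(-2) = 16)
P(I) = -75 (P(I) = 5 - 5*16 = 5 - 80 = -75)
(P(0)*(-30))³ = (-75*(-30))³ = 2250³ = 11390625000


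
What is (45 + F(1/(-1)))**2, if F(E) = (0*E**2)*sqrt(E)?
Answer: 2025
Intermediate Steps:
F(E) = 0 (F(E) = 0*sqrt(E) = 0)
(45 + F(1/(-1)))**2 = (45 + 0)**2 = 45**2 = 2025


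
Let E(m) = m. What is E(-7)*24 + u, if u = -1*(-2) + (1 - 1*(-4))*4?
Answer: -146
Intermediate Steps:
u = 22 (u = 2 + (1 + 4)*4 = 2 + 5*4 = 2 + 20 = 22)
E(-7)*24 + u = -7*24 + 22 = -168 + 22 = -146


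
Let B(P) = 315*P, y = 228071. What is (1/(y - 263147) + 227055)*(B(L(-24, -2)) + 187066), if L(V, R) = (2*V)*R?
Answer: 865332177641887/17538 ≈ 4.9340e+10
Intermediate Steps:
L(V, R) = 2*R*V
(1/(y - 263147) + 227055)*(B(L(-24, -2)) + 187066) = (1/(228071 - 263147) + 227055)*(315*(2*(-2)*(-24)) + 187066) = (1/(-35076) + 227055)*(315*96 + 187066) = (-1/35076 + 227055)*(30240 + 187066) = (7964181179/35076)*217306 = 865332177641887/17538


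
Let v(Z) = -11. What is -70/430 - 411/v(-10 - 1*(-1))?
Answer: 17596/473 ≈ 37.201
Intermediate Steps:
-70/430 - 411/v(-10 - 1*(-1)) = -70/430 - 411/(-11) = -70*1/430 - 411*(-1/11) = -7/43 + 411/11 = 17596/473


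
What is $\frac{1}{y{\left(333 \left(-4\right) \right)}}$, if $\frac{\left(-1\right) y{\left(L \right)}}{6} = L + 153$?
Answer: $\frac{1}{7074} \approx 0.00014136$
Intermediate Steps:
$y{\left(L \right)} = -918 - 6 L$ ($y{\left(L \right)} = - 6 \left(L + 153\right) = - 6 \left(153 + L\right) = -918 - 6 L$)
$\frac{1}{y{\left(333 \left(-4\right) \right)}} = \frac{1}{-918 - 6 \cdot 333 \left(-4\right)} = \frac{1}{-918 - -7992} = \frac{1}{-918 + 7992} = \frac{1}{7074}$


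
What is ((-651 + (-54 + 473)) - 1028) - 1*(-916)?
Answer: -344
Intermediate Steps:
((-651 + (-54 + 473)) - 1028) - 1*(-916) = ((-651 + 419) - 1028) + 916 = (-232 - 1028) + 916 = -1260 + 916 = -344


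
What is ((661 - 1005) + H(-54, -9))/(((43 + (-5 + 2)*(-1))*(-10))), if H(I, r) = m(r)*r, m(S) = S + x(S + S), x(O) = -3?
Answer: 59/115 ≈ 0.51304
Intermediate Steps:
m(S) = -3 + S (m(S) = S - 3 = -3 + S)
H(I, r) = r*(-3 + r) (H(I, r) = (-3 + r)*r = r*(-3 + r))
((661 - 1005) + H(-54, -9))/(((43 + (-5 + 2)*(-1))*(-10))) = ((661 - 1005) - 9*(-3 - 9))/(((43 + (-5 + 2)*(-1))*(-10))) = (-344 - 9*(-12))/(((43 - 3*(-1))*(-10))) = (-344 + 108)/(((43 + 3)*(-10))) = -236/(46*(-10)) = -236/(-460) = -236*(-1/460) = 59/115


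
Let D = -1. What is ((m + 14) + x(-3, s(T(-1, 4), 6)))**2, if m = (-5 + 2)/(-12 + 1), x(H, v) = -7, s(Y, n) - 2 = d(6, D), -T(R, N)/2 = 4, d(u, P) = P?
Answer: 6400/121 ≈ 52.893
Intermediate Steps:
T(R, N) = -8 (T(R, N) = -2*4 = -8)
s(Y, n) = 1 (s(Y, n) = 2 - 1 = 1)
m = 3/11 (m = -3/(-11) = -3*(-1/11) = 3/11 ≈ 0.27273)
((m + 14) + x(-3, s(T(-1, 4), 6)))**2 = ((3/11 + 14) - 7)**2 = (157/11 - 7)**2 = (80/11)**2 = 6400/121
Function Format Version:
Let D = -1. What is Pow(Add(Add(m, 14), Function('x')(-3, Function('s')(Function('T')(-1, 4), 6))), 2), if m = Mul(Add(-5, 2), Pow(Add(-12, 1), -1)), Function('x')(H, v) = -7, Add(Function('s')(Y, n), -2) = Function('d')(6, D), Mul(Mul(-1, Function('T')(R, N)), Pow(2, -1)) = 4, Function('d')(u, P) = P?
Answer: Rational(6400, 121) ≈ 52.893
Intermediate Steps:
Function('T')(R, N) = -8 (Function('T')(R, N) = Mul(-2, 4) = -8)
Function('s')(Y, n) = 1 (Function('s')(Y, n) = Add(2, -1) = 1)
m = Rational(3, 11) (m = Mul(-3, Pow(-11, -1)) = Mul(-3, Rational(-1, 11)) = Rational(3, 11) ≈ 0.27273)
Pow(Add(Add(m, 14), Function('x')(-3, Function('s')(Function('T')(-1, 4), 6))), 2) = Pow(Add(Add(Rational(3, 11), 14), -7), 2) = Pow(Add(Rational(157, 11), -7), 2) = Pow(Rational(80, 11), 2) = Rational(6400, 121)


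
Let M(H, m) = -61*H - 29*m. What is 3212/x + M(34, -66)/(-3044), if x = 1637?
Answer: 2509812/1245757 ≈ 2.0147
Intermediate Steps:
3212/x + M(34, -66)/(-3044) = 3212/1637 + (-61*34 - 29*(-66))/(-3044) = 3212*(1/1637) + (-2074 + 1914)*(-1/3044) = 3212/1637 - 160*(-1/3044) = 3212/1637 + 40/761 = 2509812/1245757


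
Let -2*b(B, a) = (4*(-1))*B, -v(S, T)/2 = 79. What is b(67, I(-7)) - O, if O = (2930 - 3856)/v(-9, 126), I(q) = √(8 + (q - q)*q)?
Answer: 10123/79 ≈ 128.14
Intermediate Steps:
v(S, T) = -158 (v(S, T) = -2*79 = -158)
I(q) = 2*√2 (I(q) = √(8 + 0*q) = √(8 + 0) = √8 = 2*√2)
b(B, a) = 2*B (b(B, a) = -4*(-1)*B/2 = -(-2)*B = 2*B)
O = 463/79 (O = (2930 - 3856)/(-158) = -926*(-1/158) = 463/79 ≈ 5.8608)
b(67, I(-7)) - O = 2*67 - 1*463/79 = 134 - 463/79 = 10123/79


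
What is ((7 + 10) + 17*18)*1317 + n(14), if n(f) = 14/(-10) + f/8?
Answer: 8507827/20 ≈ 4.2539e+5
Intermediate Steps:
n(f) = -7/5 + f/8 (n(f) = 14*(-⅒) + f*(⅛) = -7/5 + f/8)
((7 + 10) + 17*18)*1317 + n(14) = ((7 + 10) + 17*18)*1317 + (-7/5 + (⅛)*14) = (17 + 306)*1317 + (-7/5 + 7/4) = 323*1317 + 7/20 = 425391 + 7/20 = 8507827/20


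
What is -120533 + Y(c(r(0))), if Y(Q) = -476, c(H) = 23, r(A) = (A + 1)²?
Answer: -121009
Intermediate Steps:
r(A) = (1 + A)²
-120533 + Y(c(r(0))) = -120533 - 476 = -121009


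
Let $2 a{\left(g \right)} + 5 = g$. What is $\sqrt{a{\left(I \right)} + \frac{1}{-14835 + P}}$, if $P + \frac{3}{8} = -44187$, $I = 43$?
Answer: $\frac{\sqrt{4236103375347}}{472179} \approx 4.3589$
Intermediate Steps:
$P = - \frac{353499}{8}$ ($P = - \frac{3}{8} - 44187 = - \frac{353499}{8} \approx -44187.0$)
$a{\left(g \right)} = - \frac{5}{2} + \frac{g}{2}$
$\sqrt{a{\left(I \right)} + \frac{1}{-14835 + P}} = \sqrt{\left(- \frac{5}{2} + \frac{1}{2} \cdot 43\right) + \frac{1}{-14835 - \frac{353499}{8}}} = \sqrt{\left(- \frac{5}{2} + \frac{43}{2}\right) + \frac{1}{- \frac{472179}{8}}} = \sqrt{19 - \frac{8}{472179}} = \sqrt{\frac{8971393}{472179}} = \frac{\sqrt{4236103375347}}{472179}$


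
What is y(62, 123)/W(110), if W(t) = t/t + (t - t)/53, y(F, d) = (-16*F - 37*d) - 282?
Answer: -5825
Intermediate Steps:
y(F, d) = -282 - 37*d - 16*F (y(F, d) = (-37*d - 16*F) - 282 = -282 - 37*d - 16*F)
W(t) = 1 (W(t) = 1 + 0*(1/53) = 1 + 0 = 1)
y(62, 123)/W(110) = (-282 - 37*123 - 16*62)/1 = (-282 - 4551 - 992)*1 = -5825*1 = -5825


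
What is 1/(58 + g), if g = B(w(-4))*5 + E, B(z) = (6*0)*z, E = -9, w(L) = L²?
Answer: 1/49 ≈ 0.020408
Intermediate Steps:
B(z) = 0 (B(z) = 0*z = 0)
g = -9 (g = 0*5 - 9 = 0 - 9 = -9)
1/(58 + g) = 1/(58 - 9) = 1/49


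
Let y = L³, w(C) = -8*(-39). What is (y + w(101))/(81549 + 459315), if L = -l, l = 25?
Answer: -15313/540864 ≈ -0.028312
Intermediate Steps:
L = -25 (L = -1*25 = -25)
w(C) = 312
y = -15625 (y = (-25)³ = -15625)
(y + w(101))/(81549 + 459315) = (-15625 + 312)/(81549 + 459315) = -15313/540864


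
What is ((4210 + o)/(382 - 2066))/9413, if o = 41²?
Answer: -5891/15851492 ≈ -0.00037164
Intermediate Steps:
o = 1681
((4210 + o)/(382 - 2066))/9413 = ((4210 + 1681)/(382 - 2066))/9413 = (5891/(-1684))*(1/9413) = (5891*(-1/1684))*(1/9413) = -5891/1684*1/9413 = -5891/15851492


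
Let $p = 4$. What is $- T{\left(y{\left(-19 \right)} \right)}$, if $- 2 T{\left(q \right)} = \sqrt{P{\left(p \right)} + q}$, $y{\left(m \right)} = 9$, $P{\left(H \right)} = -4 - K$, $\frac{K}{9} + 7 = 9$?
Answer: $\frac{i \sqrt{13}}{2} \approx 1.8028 i$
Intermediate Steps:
$K = 18$ ($K = -63 + 9 \cdot 9 = -63 + 81 = 18$)
$P{\left(H \right)} = -22$ ($P{\left(H \right)} = -4 - 18 = -22$)
$T{\left(q \right)} = - \frac{\sqrt{-22 + q}}{2}$
$- T{\left(y{\left(-19 \right)} \right)} = - \frac{\left(-1\right) \sqrt{-22 + 9}}{2} = - \frac{\left(-1\right) \sqrt{-13}}{2} = - \frac{\left(-1\right) i \sqrt{13}}{2} = \frac{i \sqrt{13}}{2}$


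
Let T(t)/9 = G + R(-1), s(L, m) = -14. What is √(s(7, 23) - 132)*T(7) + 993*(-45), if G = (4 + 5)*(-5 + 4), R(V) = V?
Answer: -44685 - 90*I*√146 ≈ -44685.0 - 1087.5*I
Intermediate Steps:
G = -9 (G = 9*(-1) = -9)
T(t) = -90 (T(t) = 9*(-9 - 1) = 9*(-10) = -90)
√(s(7, 23) - 132)*T(7) + 993*(-45) = √(-14 - 132)*(-90) + 993*(-45) = √(-146)*(-90) - 44685 = (I*√146)*(-90) - 44685 = -90*I*√146 - 44685 = -44685 - 90*I*√146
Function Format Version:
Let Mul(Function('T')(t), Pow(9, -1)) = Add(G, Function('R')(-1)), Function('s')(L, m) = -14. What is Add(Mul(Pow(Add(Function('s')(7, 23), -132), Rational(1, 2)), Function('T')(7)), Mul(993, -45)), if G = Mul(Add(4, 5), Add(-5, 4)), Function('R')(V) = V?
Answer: Add(-44685, Mul(-90, I, Pow(146, Rational(1, 2)))) ≈ Add(-44685., Mul(-1087.5, I))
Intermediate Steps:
G = -9 (G = Mul(9, -1) = -9)
Function('T')(t) = -90 (Function('T')(t) = Mul(9, Add(-9, -1)) = Mul(9, -10) = -90)
Add(Mul(Pow(Add(Function('s')(7, 23), -132), Rational(1, 2)), Function('T')(7)), Mul(993, -45)) = Add(Mul(Pow(Add(-14, -132), Rational(1, 2)), -90), Mul(993, -45)) = Add(Mul(Pow(-146, Rational(1, 2)), -90), -44685) = Add(Mul(Mul(I, Pow(146, Rational(1, 2))), -90), -44685) = Add(Mul(-90, I, Pow(146, Rational(1, 2))), -44685) = Add(-44685, Mul(-90, I, Pow(146, Rational(1, 2))))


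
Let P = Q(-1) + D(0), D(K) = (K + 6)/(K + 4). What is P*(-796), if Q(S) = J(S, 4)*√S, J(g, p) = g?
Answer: -1194 + 796*I ≈ -1194.0 + 796.0*I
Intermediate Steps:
Q(S) = S^(3/2) (Q(S) = S*√S = S^(3/2))
D(K) = (6 + K)/(4 + K)
P = 3/2 - I (P = (-1)^(3/2) + (6 + 0)/(4 + 0) = -I + 6/4 = -I + (¼)*6 = -I + 3/2 = 3/2 - I ≈ 1.5 - 1.0*I)
P*(-796) = (3/2 - I)*(-796) = -1194 + 796*I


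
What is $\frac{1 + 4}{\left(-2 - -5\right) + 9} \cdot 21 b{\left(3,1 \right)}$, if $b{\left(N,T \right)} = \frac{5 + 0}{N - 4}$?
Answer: $- \frac{175}{4} \approx -43.75$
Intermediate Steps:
$b{\left(N,T \right)} = \frac{5}{-4 + N}$
$\frac{1 + 4}{\left(-2 - -5\right) + 9} \cdot 21 b{\left(3,1 \right)} = \frac{1 + 4}{\left(-2 - -5\right) + 9} \cdot 21 \frac{5}{-4 + 3} = \frac{5}{\left(-2 + 5\right) + 9} \cdot 21 \frac{5}{-1} = \frac{5}{3 + 9} \cdot 21 \cdot 5 \left(-1\right) = \frac{5}{12} \cdot 21 \left(-5\right) = \frac{35}{4} \left(-5\right) = - \frac{175}{4}$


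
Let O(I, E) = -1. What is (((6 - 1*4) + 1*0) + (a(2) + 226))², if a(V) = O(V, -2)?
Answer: 51529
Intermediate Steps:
a(V) = -1
(((6 - 1*4) + 1*0) + (a(2) + 226))² = (((6 - 1*4) + 1*0) + (-1 + 226))² = (((6 - 4) + 0) + 225)² = ((2 + 0) + 225)² = (2 + 225)² = 227² = 51529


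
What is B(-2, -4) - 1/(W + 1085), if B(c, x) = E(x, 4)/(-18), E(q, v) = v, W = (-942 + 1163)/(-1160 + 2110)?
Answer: -690164/3092913 ≈ -0.22314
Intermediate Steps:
W = 221/950 ≈ 0.23263
B(c, x) = -2/9 (B(c, x) = 4/(-18) = 4*(-1/18) = -2/9)
B(-2, -4) - 1/(W + 1085) = -2/9 - 1/(221/950 + 1085) = -2/9 - 1/1030971/950 = -2/9 - 1*950/1030971 = -2/9 - 950/1030971 = -690164/3092913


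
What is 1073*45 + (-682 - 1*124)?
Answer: 47479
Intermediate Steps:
1073*45 + (-682 - 1*124) = 48285 + (-682 - 124) = 48285 - 806 = 47479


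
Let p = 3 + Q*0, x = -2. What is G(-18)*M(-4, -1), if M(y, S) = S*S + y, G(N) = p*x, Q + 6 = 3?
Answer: 18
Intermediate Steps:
Q = -3 (Q = -6 + 3 = -3)
p = 3 (p = 3 - 3*0 = 3 + 0 = 3)
G(N) = -6 (G(N) = 3*(-2) = -6)
M(y, S) = y + S**2 (M(y, S) = S**2 + y = y + S**2)
G(-18)*M(-4, -1) = -6*(-4 + (-1)**2) = -6*(-4 + 1) = -6*(-3) = 18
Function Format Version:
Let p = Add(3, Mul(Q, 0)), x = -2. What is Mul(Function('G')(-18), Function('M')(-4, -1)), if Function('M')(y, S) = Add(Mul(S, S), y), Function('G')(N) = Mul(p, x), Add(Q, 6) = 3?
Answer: 18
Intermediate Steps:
Q = -3 (Q = Add(-6, 3) = -3)
p = 3 (p = Add(3, Mul(-3, 0)) = Add(3, 0) = 3)
Function('G')(N) = -6 (Function('G')(N) = Mul(3, -2) = -6)
Function('M')(y, S) = Add(y, Pow(S, 2)) (Function('M')(y, S) = Add(Pow(S, 2), y) = Add(y, Pow(S, 2)))
Mul(Function('G')(-18), Function('M')(-4, -1)) = Mul(-6, Add(-4, Pow(-1, 2))) = Mul(-6, Add(-4, 1)) = Mul(-6, -3) = 18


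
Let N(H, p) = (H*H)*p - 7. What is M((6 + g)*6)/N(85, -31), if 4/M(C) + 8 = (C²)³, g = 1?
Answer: -1/307361076573188 ≈ -3.2535e-15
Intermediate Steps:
M(C) = 4/(-8 + C⁶) (M(C) = 4/(-8 + (C²)³) = 4/(-8 + C⁶))
N(H, p) = -7 + p*H² (N(H, p) = H²*p - 7 = p*H² - 7 = -7 + p*H²)
M((6 + g)*6)/N(85, -31) = (4/(-8 + ((6 + 1)*6)⁶))/(-7 - 31*85²) = (4/(-8 + (7*6)⁶))/(-7 - 31*7225) = (4/(-8 + 42⁶))/(-7 - 223975) = (4/(-8 + 5489031744))/(-223982) = (4/5489031736)*(-1/223982) = (4*(1/5489031736))*(-1/223982) = (1/1372257934)*(-1/223982) = -1/307361076573188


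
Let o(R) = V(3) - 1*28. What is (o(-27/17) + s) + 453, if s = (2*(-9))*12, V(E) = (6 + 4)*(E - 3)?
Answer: 209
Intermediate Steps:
V(E) = -30 + 10*E (V(E) = 10*(-3 + E) = -30 + 10*E)
o(R) = -28 (o(R) = (-30 + 10*3) - 1*28 = (-30 + 30) - 28 = 0 - 28 = -28)
s = -216 (s = -18*12 = -216)
(o(-27/17) + s) + 453 = (-28 - 216) + 453 = -244 + 453 = 209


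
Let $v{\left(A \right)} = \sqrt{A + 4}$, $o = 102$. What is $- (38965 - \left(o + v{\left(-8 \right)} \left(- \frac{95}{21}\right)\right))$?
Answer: $-38863 - \frac{190 i}{21} \approx -38863.0 - 9.0476 i$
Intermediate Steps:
$v{\left(A \right)} = \sqrt{4 + A}$
$- (38965 - \left(o + v{\left(-8 \right)} \left(- \frac{95}{21}\right)\right)) = - (38965 - \left(102 + \sqrt{4 - 8} \left(- \frac{95}{21}\right)\right)) = - (38965 - \left(102 + \sqrt{-4} \left(\left(-95\right) \frac{1}{21}\right)\right)) = - (38965 - \left(102 + 2 i \left(- \frac{95}{21}\right)\right)) = - (38965 - \left(102 - \frac{190 i}{21}\right)) = - (38863 + \frac{190 i}{21}) = -38863 - \frac{190 i}{21}$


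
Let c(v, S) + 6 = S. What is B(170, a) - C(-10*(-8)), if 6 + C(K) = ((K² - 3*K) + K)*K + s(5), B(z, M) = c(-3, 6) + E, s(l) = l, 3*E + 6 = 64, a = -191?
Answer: -1497539/3 ≈ -4.9918e+5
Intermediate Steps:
c(v, S) = -6 + S
E = 58/3 (E = -2 + (⅓)*64 = -2 + 64/3 = 58/3 ≈ 19.333)
B(z, M) = 58/3 (B(z, M) = (-6 + 6) + 58/3 = 0 + 58/3 = 58/3)
C(K) = -1 + K*(K² - 2*K) (C(K) = -6 + (((K² - 3*K) + K)*K + 5) = -6 + ((K² - 2*K)*K + 5) = -6 + (K*(K² - 2*K) + 5) = -6 + (5 + K*(K² - 2*K)) = -1 + K*(K² - 2*K))
B(170, a) - C(-10*(-8)) = 58/3 - (-1 + (-10*(-8))³ - 2*(-10*(-8))²) = 58/3 - (-1 + 80³ - 2*80²) = 58/3 - (-1 + 512000 - 2*6400) = 58/3 - (-1 + 512000 - 12800) = 58/3 - 1*499199 = 58/3 - 499199 = -1497539/3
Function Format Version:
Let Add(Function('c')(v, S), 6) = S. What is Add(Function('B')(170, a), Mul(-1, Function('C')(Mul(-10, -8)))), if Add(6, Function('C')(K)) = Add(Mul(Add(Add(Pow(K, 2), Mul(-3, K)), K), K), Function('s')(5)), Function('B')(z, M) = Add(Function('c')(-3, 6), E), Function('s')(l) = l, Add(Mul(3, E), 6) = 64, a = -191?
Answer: Rational(-1497539, 3) ≈ -4.9918e+5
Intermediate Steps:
Function('c')(v, S) = Add(-6, S)
E = Rational(58, 3) (E = Add(-2, Mul(Rational(1, 3), 64)) = Add(-2, Rational(64, 3)) = Rational(58, 3) ≈ 19.333)
Function('B')(z, M) = Rational(58, 3) (Function('B')(z, M) = Add(Add(-6, 6), Rational(58, 3)) = Add(0, Rational(58, 3)) = Rational(58, 3))
Function('C')(K) = Add(-1, Mul(K, Add(Pow(K, 2), Mul(-2, K)))) (Function('C')(K) = Add(-6, Add(Mul(Add(Add(Pow(K, 2), Mul(-3, K)), K), K), 5)) = Add(-6, Add(Mul(Add(Pow(K, 2), Mul(-2, K)), K), 5)) = Add(-6, Add(Mul(K, Add(Pow(K, 2), Mul(-2, K))), 5)) = Add(-6, Add(5, Mul(K, Add(Pow(K, 2), Mul(-2, K))))) = Add(-1, Mul(K, Add(Pow(K, 2), Mul(-2, K)))))
Add(Function('B')(170, a), Mul(-1, Function('C')(Mul(-10, -8)))) = Add(Rational(58, 3), Mul(-1, Add(-1, Pow(Mul(-10, -8), 3), Mul(-2, Pow(Mul(-10, -8), 2))))) = Add(Rational(58, 3), Mul(-1, Add(-1, Pow(80, 3), Mul(-2, Pow(80, 2))))) = Add(Rational(58, 3), Mul(-1, Add(-1, 512000, Mul(-2, 6400)))) = Add(Rational(58, 3), Mul(-1, Add(-1, 512000, -12800))) = Add(Rational(58, 3), Mul(-1, 499199)) = Add(Rational(58, 3), -499199) = Rational(-1497539, 3)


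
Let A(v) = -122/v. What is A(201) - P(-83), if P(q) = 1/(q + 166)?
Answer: -10327/16683 ≈ -0.61901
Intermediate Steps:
P(q) = 1/(166 + q)
A(201) - P(-83) = -122/201 - 1/(166 - 83) = -122*1/201 - 1/83 = -122/201 - 1*1/83 = -122/201 - 1/83 = -10327/16683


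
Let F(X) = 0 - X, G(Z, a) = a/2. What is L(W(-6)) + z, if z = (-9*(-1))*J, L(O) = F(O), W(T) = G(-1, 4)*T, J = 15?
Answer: 147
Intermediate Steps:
G(Z, a) = a/2 (G(Z, a) = a*(½) = a/2)
F(X) = -X
W(T) = 2*T (W(T) = ((½)*4)*T = 2*T)
L(O) = -O
z = 135 (z = -9*(-1)*15 = 9*15 = 135)
L(W(-6)) + z = -2*(-6) + 135 = -1*(-12) + 135 = 12 + 135 = 147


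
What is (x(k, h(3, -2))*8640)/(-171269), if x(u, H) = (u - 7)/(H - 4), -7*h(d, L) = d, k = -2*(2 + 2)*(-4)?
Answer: 216000/758477 ≈ 0.28478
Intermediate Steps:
k = 32 (k = -2*4*(-4) = -8*(-4) = 32)
h(d, L) = -d/7
x(u, H) = (-7 + u)/(-4 + H)
(x(k, h(3, -2))*8640)/(-171269) = (((-7 + 32)/(-4 - ⅐*3))*8640)/(-171269) = ((25/(-4 - 3/7))*8640)*(-1/171269) = ((25/(-31/7))*8640)*(-1/171269) = (-7/31*25*8640)*(-1/171269) = -175/31*8640*(-1/171269) = -1512000/31*(-1/171269) = 216000/758477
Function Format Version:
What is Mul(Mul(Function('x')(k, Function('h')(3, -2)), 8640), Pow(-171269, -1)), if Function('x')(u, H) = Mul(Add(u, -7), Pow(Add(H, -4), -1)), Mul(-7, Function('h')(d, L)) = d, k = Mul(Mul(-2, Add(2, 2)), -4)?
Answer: Rational(216000, 758477) ≈ 0.28478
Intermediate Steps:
k = 32 (k = Mul(Mul(-2, 4), -4) = Mul(-8, -4) = 32)
Function('h')(d, L) = Mul(Rational(-1, 7), d)
Function('x')(u, H) = Mul(Pow(Add(-4, H), -1), Add(-7, u)) (Function('x')(u, H) = Mul(Add(-7, u), Pow(Add(-4, H), -1)) = Mul(Pow(Add(-4, H), -1), Add(-7, u)))
Mul(Mul(Function('x')(k, Function('h')(3, -2)), 8640), Pow(-171269, -1)) = Mul(Mul(Mul(Pow(Add(-4, Mul(Rational(-1, 7), 3)), -1), Add(-7, 32)), 8640), Pow(-171269, -1)) = Mul(Mul(Mul(Pow(Add(-4, Rational(-3, 7)), -1), 25), 8640), Rational(-1, 171269)) = Mul(Mul(Mul(Pow(Rational(-31, 7), -1), 25), 8640), Rational(-1, 171269)) = Mul(Mul(Mul(Rational(-7, 31), 25), 8640), Rational(-1, 171269)) = Mul(Mul(Rational(-175, 31), 8640), Rational(-1, 171269)) = Mul(Rational(-1512000, 31), Rational(-1, 171269)) = Rational(216000, 758477)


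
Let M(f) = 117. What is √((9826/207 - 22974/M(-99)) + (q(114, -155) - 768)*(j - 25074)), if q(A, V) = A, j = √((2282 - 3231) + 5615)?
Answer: √(13194177208628 - 526214286*√4666)/897 ≈ 4044.0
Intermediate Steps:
j = √4666 (j = √(-949 + 5615) = √4666 ≈ 68.308)
√((9826/207 - 22974/M(-99)) + (q(114, -155) - 768)*(j - 25074)) = √((9826/207 - 22974/117) + (114 - 768)*(√4666 - 25074)) = √((9826*(1/207) - 22974*1/117) - 654*(-25074 + √4666)) = √((9826/207 - 7658/39) + (16398396 - 654*√4666)) = √(-400664/2691 + (16398396 - 654*√4666)) = √(44127682972/2691 - 654*√4666)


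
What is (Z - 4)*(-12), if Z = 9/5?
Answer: 132/5 ≈ 26.400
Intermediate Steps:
Z = 9/5 (Z = 9*(⅕) = 9/5 ≈ 1.8000)
(Z - 4)*(-12) = (9/5 - 4)*(-12) = -11/5*(-12) = 132/5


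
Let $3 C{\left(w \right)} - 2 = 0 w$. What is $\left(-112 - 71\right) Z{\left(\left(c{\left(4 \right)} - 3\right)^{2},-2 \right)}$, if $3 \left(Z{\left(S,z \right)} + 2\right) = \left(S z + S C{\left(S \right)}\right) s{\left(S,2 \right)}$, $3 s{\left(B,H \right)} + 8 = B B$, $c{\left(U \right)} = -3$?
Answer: $1257454$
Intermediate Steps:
$C{\left(w \right)} = \frac{2}{3}$ ($C{\left(w \right)} = \frac{2}{3} + \frac{0 w}{3} = \frac{2}{3} + \frac{1}{3} \cdot 0 = \frac{2}{3} + 0 = \frac{2}{3}$)
$s{\left(B,H \right)} = - \frac{8}{3} + \frac{B^{2}}{3}$ ($s{\left(B,H \right)} = - \frac{8}{3} + \frac{B B}{3} = - \frac{8}{3} + \frac{B^{2}}{3}$)
$Z{\left(S,z \right)} = -2 + \frac{\left(- \frac{8}{3} + \frac{S^{2}}{3}\right) \left(\frac{2 S}{3} + S z\right)}{3}$ ($Z{\left(S,z \right)} = -2 + \frac{\left(S z + S \frac{2}{3}\right) \left(- \frac{8}{3} + \frac{S^{2}}{3}\right)}{3} = -2 + \frac{\left(S z + \frac{2 S}{3}\right) \left(- \frac{8}{3} + \frac{S^{2}}{3}\right)}{3} = -2 + \frac{\left(\frac{2 S}{3} + S z\right) \left(- \frac{8}{3} + \frac{S^{2}}{3}\right)}{3} = -2 + \frac{\left(- \frac{8}{3} + \frac{S^{2}}{3}\right) \left(\frac{2 S}{3} + S z\right)}{3}$)
$\left(-112 - 71\right) Z{\left(\left(c{\left(4 \right)} - 3\right)^{2},-2 \right)} = \left(-112 - 71\right) \left(-2 + \frac{2 \left(-3 - 3\right)^{2} \left(-8 + \left(\left(-3 - 3\right)^{2}\right)^{2}\right)}{27} + \frac{1}{9} \left(-3 - 3\right)^{2} \left(-2\right) \left(-8 + \left(\left(-3 - 3\right)^{2}\right)^{2}\right)\right) = - 183 \left(-2 + \frac{2 \left(-6\right)^{2} \left(-8 + \left(\left(-6\right)^{2}\right)^{2}\right)}{27} + \frac{1}{9} \left(-6\right)^{2} \left(-2\right) \left(-8 + \left(\left(-6\right)^{2}\right)^{2}\right)\right) = - 183 \left(-2 + \frac{2}{27} \cdot 36 \left(-8 + 36^{2}\right) + \frac{1}{9} \cdot 36 \left(-2\right) \left(-8 + 36^{2}\right)\right) = - 183 \left(-2 + \frac{2}{27} \cdot 36 \left(-8 + 1296\right) + \frac{1}{9} \cdot 36 \left(-2\right) \left(-8 + 1296\right)\right) = - 183 \left(-2 + \frac{2}{27} \cdot 36 \cdot 1288 + \frac{1}{9} \cdot 36 \left(-2\right) 1288\right) = - 183 \left(-2 + \frac{10304}{3} - 10304\right) = \left(-183\right) \left(- \frac{20614}{3}\right) = 1257454$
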